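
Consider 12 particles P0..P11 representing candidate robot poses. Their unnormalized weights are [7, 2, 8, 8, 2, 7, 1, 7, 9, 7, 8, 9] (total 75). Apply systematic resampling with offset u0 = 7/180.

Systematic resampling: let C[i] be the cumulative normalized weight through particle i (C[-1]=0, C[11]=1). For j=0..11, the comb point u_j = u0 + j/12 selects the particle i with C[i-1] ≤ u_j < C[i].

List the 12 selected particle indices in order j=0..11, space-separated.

0 2 2 3 5 6 7 8 9 10 10 11

C = [7/75, 3/25, 17/75, 1/3, 9/25, 34/75, 7/15, 14/25, 17/25, 58/75, 22/25, 1]
j=0: u_0=7/180 ∈ [0, 7/75) → index 0
j=1: u_1=11/90 ∈ [3/25, 17/75) → index 2
j=2: u_2=37/180 ∈ [3/25, 17/75) → index 2
j=3: u_3=13/45 ∈ [17/75, 1/3) → index 3
j=4: u_4=67/180 ∈ [9/25, 34/75) → index 5
j=5: u_5=41/90 ∈ [34/75, 7/15) → index 6
j=6: u_6=97/180 ∈ [7/15, 14/25) → index 7
j=7: u_7=28/45 ∈ [14/25, 17/25) → index 8
j=8: u_8=127/180 ∈ [17/25, 58/75) → index 9
j=9: u_9=71/90 ∈ [58/75, 22/25) → index 10
j=10: u_10=157/180 ∈ [58/75, 22/25) → index 10
j=11: u_11=43/45 ∈ [22/25, 1) → index 11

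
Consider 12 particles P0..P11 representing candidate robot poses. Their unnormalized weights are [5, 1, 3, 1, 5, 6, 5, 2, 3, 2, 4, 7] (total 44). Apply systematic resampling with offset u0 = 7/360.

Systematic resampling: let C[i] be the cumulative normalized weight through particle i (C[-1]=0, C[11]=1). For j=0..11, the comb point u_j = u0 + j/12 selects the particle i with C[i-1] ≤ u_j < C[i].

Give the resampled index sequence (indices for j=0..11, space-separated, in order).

0 0 2 4 5 5 6 7 8 10 11 11

C = [5/44, 3/22, 9/44, 5/22, 15/44, 21/44, 13/22, 7/11, 31/44, 3/4, 37/44, 1]
j=0: u_0=7/360 ∈ [0, 5/44) → index 0
j=1: u_1=37/360 ∈ [0, 5/44) → index 0
j=2: u_2=67/360 ∈ [3/22, 9/44) → index 2
j=3: u_3=97/360 ∈ [5/22, 15/44) → index 4
j=4: u_4=127/360 ∈ [15/44, 21/44) → index 5
j=5: u_5=157/360 ∈ [15/44, 21/44) → index 5
j=6: u_6=187/360 ∈ [21/44, 13/22) → index 6
j=7: u_7=217/360 ∈ [13/22, 7/11) → index 7
j=8: u_8=247/360 ∈ [7/11, 31/44) → index 8
j=9: u_9=277/360 ∈ [3/4, 37/44) → index 10
j=10: u_10=307/360 ∈ [37/44, 1) → index 11
j=11: u_11=337/360 ∈ [37/44, 1) → index 11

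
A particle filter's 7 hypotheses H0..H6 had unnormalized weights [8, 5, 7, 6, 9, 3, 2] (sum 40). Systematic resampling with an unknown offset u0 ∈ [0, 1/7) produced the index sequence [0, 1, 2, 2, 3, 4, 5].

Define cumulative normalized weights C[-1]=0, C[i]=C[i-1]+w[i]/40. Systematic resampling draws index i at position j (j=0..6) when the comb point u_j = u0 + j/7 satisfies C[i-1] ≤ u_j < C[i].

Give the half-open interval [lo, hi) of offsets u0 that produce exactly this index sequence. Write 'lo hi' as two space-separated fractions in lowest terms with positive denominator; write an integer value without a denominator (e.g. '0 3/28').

C = [1/5, 13/40, 1/2, 13/20, 7/8, 19/20, 1]
j=0 picked index 0: u0 ∈ [0, 1/5)
j=1 picked index 1: u0 ∈ [2/35, 51/280)
j=2 picked index 2: u0 ∈ [11/280, 3/14)
j=3 picked index 2: u0 ∈ [-29/280, 1/14)
j=4 picked index 3: u0 ∈ [-1/14, 11/140)
j=5 picked index 4: u0 ∈ [-9/140, 9/56)
j=6 picked index 5: u0 ∈ [1/56, 13/140)
intersection: [2/35, 1/14)

2/35 1/14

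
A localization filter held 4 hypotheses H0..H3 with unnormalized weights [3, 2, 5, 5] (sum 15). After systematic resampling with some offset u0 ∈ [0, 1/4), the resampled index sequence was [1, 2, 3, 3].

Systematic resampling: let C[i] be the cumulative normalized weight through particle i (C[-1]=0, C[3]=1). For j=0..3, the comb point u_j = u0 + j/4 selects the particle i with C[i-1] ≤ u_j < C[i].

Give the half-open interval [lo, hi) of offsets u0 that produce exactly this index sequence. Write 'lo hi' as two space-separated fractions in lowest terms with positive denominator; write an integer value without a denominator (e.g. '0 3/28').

C = [1/5, 1/3, 2/3, 1]
j=0 picked index 1: u0 ∈ [1/5, 1/3)
j=1 picked index 2: u0 ∈ [1/12, 5/12)
j=2 picked index 3: u0 ∈ [1/6, 1/2)
j=3 picked index 3: u0 ∈ [-1/12, 1/4)
intersection: [1/5, 1/4)

1/5 1/4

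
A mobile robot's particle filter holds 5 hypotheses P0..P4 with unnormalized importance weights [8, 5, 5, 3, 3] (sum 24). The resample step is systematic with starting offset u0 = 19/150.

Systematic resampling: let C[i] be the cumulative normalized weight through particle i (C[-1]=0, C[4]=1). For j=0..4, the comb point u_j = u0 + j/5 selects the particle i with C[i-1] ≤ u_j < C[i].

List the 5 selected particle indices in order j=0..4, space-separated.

0 0 1 2 4

C = [1/3, 13/24, 3/4, 7/8, 1]
j=0: u_0=19/150 ∈ [0, 1/3) → index 0
j=1: u_1=49/150 ∈ [0, 1/3) → index 0
j=2: u_2=79/150 ∈ [1/3, 13/24) → index 1
j=3: u_3=109/150 ∈ [13/24, 3/4) → index 2
j=4: u_4=139/150 ∈ [7/8, 1) → index 4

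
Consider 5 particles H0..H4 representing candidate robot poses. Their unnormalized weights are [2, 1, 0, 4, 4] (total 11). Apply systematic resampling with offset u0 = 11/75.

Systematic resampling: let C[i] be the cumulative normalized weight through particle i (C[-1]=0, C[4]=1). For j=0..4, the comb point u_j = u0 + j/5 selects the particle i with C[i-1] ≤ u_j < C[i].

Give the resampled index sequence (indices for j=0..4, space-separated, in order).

0 3 3 4 4

C = [2/11, 3/11, 3/11, 7/11, 1]
j=0: u_0=11/75 ∈ [0, 2/11) → index 0
j=1: u_1=26/75 ∈ [3/11, 7/11) → index 3
j=2: u_2=41/75 ∈ [3/11, 7/11) → index 3
j=3: u_3=56/75 ∈ [7/11, 1) → index 4
j=4: u_4=71/75 ∈ [7/11, 1) → index 4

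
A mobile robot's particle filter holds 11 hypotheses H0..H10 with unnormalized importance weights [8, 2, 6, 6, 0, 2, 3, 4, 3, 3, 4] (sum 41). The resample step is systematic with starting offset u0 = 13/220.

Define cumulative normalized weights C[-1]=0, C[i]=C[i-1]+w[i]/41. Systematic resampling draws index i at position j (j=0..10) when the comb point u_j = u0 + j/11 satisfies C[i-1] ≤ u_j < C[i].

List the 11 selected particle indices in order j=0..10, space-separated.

C = [8/41, 10/41, 16/41, 22/41, 22/41, 24/41, 27/41, 31/41, 34/41, 37/41, 1]
j=0: u_0=13/220 ∈ [0, 8/41) → index 0
j=1: u_1=3/20 ∈ [0, 8/41) → index 0
j=2: u_2=53/220 ∈ [8/41, 10/41) → index 1
j=3: u_3=73/220 ∈ [10/41, 16/41) → index 2
j=4: u_4=93/220 ∈ [16/41, 22/41) → index 3
j=5: u_5=113/220 ∈ [16/41, 22/41) → index 3
j=6: u_6=133/220 ∈ [24/41, 27/41) → index 6
j=7: u_7=153/220 ∈ [27/41, 31/41) → index 7
j=8: u_8=173/220 ∈ [31/41, 34/41) → index 8
j=9: u_9=193/220 ∈ [34/41, 37/41) → index 9
j=10: u_10=213/220 ∈ [37/41, 1) → index 10

0 0 1 2 3 3 6 7 8 9 10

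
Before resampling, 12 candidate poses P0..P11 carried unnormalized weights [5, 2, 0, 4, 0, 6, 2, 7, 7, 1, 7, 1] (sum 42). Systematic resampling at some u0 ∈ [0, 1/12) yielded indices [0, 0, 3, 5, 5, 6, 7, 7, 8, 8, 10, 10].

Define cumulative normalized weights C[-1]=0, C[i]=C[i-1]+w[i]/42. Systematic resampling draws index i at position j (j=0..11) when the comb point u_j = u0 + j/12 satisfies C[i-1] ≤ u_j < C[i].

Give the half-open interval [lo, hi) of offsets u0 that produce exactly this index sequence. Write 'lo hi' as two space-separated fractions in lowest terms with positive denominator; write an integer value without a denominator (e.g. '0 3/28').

1/84 1/28

C = [5/42, 1/6, 1/6, 11/42, 11/42, 17/42, 19/42, 13/21, 11/14, 17/21, 41/42, 1]
j=0 picked index 0: u0 ∈ [0, 5/42)
j=1 picked index 0: u0 ∈ [-1/12, 1/28)
j=2 picked index 3: u0 ∈ [0, 2/21)
j=3 picked index 5: u0 ∈ [1/84, 13/84)
j=4 picked index 5: u0 ∈ [-1/14, 1/14)
j=5 picked index 6: u0 ∈ [-1/84, 1/28)
j=6 picked index 7: u0 ∈ [-1/21, 5/42)
j=7 picked index 7: u0 ∈ [-11/84, 1/28)
j=8 picked index 8: u0 ∈ [-1/21, 5/42)
j=9 picked index 8: u0 ∈ [-11/84, 1/28)
j=10 picked index 10: u0 ∈ [-1/42, 1/7)
j=11 picked index 10: u0 ∈ [-3/28, 5/84)
intersection: [1/84, 1/28)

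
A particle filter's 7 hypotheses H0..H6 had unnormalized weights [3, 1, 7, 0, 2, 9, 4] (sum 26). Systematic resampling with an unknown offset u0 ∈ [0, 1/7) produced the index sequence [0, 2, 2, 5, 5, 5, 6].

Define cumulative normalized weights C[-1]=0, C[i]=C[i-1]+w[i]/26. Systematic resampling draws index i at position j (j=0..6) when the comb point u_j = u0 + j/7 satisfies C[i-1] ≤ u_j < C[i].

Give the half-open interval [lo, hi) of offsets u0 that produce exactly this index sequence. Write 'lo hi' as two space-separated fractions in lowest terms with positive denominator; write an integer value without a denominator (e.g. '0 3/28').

C = [3/26, 2/13, 11/26, 11/26, 1/2, 11/13, 1]
j=0 picked index 0: u0 ∈ [0, 3/26)
j=1 picked index 2: u0 ∈ [1/91, 51/182)
j=2 picked index 2: u0 ∈ [-12/91, 25/182)
j=3 picked index 5: u0 ∈ [1/14, 38/91)
j=4 picked index 5: u0 ∈ [-1/14, 25/91)
j=5 picked index 5: u0 ∈ [-3/14, 12/91)
j=6 picked index 6: u0 ∈ [-1/91, 1/7)
intersection: [1/14, 3/26)

1/14 3/26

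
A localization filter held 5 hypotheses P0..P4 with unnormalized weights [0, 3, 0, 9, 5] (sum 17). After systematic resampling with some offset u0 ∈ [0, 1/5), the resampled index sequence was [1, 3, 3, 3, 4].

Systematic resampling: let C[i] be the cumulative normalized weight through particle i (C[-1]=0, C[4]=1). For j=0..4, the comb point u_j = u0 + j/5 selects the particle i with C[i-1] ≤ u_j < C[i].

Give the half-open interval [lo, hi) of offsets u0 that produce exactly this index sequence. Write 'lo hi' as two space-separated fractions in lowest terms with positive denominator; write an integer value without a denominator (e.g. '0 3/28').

C = [0, 3/17, 3/17, 12/17, 1]
j=0 picked index 1: u0 ∈ [0, 3/17)
j=1 picked index 3: u0 ∈ [-2/85, 43/85)
j=2 picked index 3: u0 ∈ [-19/85, 26/85)
j=3 picked index 3: u0 ∈ [-36/85, 9/85)
j=4 picked index 4: u0 ∈ [-8/85, 1/5)
intersection: [0, 9/85)

0 9/85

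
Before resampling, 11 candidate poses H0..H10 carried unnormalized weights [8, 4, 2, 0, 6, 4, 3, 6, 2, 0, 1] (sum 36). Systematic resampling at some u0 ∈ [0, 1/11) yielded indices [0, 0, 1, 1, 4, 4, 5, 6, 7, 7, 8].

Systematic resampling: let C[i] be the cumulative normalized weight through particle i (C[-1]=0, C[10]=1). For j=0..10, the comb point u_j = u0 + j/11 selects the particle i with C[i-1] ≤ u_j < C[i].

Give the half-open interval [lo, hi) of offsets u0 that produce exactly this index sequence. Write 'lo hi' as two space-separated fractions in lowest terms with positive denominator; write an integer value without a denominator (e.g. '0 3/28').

4/99 2/33

C = [2/9, 1/3, 7/18, 7/18, 5/9, 2/3, 3/4, 11/12, 35/36, 35/36, 1]
j=0 picked index 0: u0 ∈ [0, 2/9)
j=1 picked index 0: u0 ∈ [-1/11, 13/99)
j=2 picked index 1: u0 ∈ [4/99, 5/33)
j=3 picked index 1: u0 ∈ [-5/99, 2/33)
j=4 picked index 4: u0 ∈ [5/198, 19/99)
j=5 picked index 4: u0 ∈ [-13/198, 10/99)
j=6 picked index 5: u0 ∈ [1/99, 4/33)
j=7 picked index 6: u0 ∈ [1/33, 5/44)
j=8 picked index 7: u0 ∈ [1/44, 25/132)
j=9 picked index 7: u0 ∈ [-3/44, 13/132)
j=10 picked index 8: u0 ∈ [1/132, 25/396)
intersection: [4/99, 2/33)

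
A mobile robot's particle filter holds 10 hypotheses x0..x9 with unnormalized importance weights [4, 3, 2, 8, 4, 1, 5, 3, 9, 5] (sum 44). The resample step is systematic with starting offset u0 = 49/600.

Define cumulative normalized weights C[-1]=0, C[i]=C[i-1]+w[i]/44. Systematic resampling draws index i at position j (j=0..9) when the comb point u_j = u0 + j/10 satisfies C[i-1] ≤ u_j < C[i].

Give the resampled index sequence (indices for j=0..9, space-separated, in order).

C = [1/11, 7/44, 9/44, 17/44, 21/44, 1/2, 27/44, 15/22, 39/44, 1]
j=0: u_0=49/600 ∈ [0, 1/11) → index 0
j=1: u_1=109/600 ∈ [7/44, 9/44) → index 2
j=2: u_2=169/600 ∈ [9/44, 17/44) → index 3
j=3: u_3=229/600 ∈ [9/44, 17/44) → index 3
j=4: u_4=289/600 ∈ [21/44, 1/2) → index 5
j=5: u_5=349/600 ∈ [1/2, 27/44) → index 6
j=6: u_6=409/600 ∈ [27/44, 15/22) → index 7
j=7: u_7=469/600 ∈ [15/22, 39/44) → index 8
j=8: u_8=529/600 ∈ [15/22, 39/44) → index 8
j=9: u_9=589/600 ∈ [39/44, 1) → index 9

0 2 3 3 5 6 7 8 8 9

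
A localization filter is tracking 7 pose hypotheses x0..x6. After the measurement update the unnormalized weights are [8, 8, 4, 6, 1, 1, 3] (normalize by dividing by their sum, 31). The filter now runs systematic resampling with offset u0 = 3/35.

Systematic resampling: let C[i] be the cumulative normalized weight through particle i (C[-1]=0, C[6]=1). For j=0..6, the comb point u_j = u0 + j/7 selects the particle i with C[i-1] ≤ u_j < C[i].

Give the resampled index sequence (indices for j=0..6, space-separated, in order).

0 0 1 1 3 3 6

C = [8/31, 16/31, 20/31, 26/31, 27/31, 28/31, 1]
j=0: u_0=3/35 ∈ [0, 8/31) → index 0
j=1: u_1=8/35 ∈ [0, 8/31) → index 0
j=2: u_2=13/35 ∈ [8/31, 16/31) → index 1
j=3: u_3=18/35 ∈ [8/31, 16/31) → index 1
j=4: u_4=23/35 ∈ [20/31, 26/31) → index 3
j=5: u_5=4/5 ∈ [20/31, 26/31) → index 3
j=6: u_6=33/35 ∈ [28/31, 1) → index 6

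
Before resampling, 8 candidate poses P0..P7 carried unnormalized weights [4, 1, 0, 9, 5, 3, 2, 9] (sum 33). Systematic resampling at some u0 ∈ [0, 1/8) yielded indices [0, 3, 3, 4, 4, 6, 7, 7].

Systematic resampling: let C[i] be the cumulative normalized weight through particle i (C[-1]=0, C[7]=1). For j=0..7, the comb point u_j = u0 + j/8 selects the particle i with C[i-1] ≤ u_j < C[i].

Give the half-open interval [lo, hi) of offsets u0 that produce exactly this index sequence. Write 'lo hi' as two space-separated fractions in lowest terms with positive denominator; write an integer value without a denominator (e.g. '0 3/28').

C = [4/33, 5/33, 5/33, 14/33, 19/33, 2/3, 8/11, 1]
j=0 picked index 0: u0 ∈ [0, 4/33)
j=1 picked index 3: u0 ∈ [7/264, 79/264)
j=2 picked index 3: u0 ∈ [-13/132, 23/132)
j=3 picked index 4: u0 ∈ [13/264, 53/264)
j=4 picked index 4: u0 ∈ [-5/66, 5/66)
j=5 picked index 6: u0 ∈ [1/24, 9/88)
j=6 picked index 7: u0 ∈ [-1/44, 1/4)
j=7 picked index 7: u0 ∈ [-13/88, 1/8)
intersection: [13/264, 5/66)

13/264 5/66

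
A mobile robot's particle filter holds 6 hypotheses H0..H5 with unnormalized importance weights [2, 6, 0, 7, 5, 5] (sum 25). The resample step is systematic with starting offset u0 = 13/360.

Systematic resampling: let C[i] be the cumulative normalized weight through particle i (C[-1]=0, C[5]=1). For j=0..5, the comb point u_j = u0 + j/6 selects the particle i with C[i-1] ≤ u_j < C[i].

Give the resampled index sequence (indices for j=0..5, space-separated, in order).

C = [2/25, 8/25, 8/25, 3/5, 4/5, 1]
j=0: u_0=13/360 ∈ [0, 2/25) → index 0
j=1: u_1=73/360 ∈ [2/25, 8/25) → index 1
j=2: u_2=133/360 ∈ [8/25, 3/5) → index 3
j=3: u_3=193/360 ∈ [8/25, 3/5) → index 3
j=4: u_4=253/360 ∈ [3/5, 4/5) → index 4
j=5: u_5=313/360 ∈ [4/5, 1) → index 5

0 1 3 3 4 5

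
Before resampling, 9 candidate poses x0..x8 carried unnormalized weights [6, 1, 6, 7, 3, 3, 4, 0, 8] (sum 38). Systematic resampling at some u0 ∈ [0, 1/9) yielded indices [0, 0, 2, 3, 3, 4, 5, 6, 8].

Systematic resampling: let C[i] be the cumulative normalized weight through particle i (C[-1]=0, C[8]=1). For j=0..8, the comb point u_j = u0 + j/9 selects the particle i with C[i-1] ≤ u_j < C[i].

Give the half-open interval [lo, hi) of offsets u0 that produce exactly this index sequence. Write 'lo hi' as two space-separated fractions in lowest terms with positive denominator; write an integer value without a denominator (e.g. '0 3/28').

1/114 2/171

C = [3/19, 7/38, 13/38, 10/19, 23/38, 13/19, 15/19, 15/19, 1]
j=0 picked index 0: u0 ∈ [0, 3/19)
j=1 picked index 0: u0 ∈ [-1/9, 8/171)
j=2 picked index 2: u0 ∈ [-13/342, 41/342)
j=3 picked index 3: u0 ∈ [1/114, 11/57)
j=4 picked index 3: u0 ∈ [-35/342, 14/171)
j=5 picked index 4: u0 ∈ [-5/171, 17/342)
j=6 picked index 5: u0 ∈ [-7/114, 1/57)
j=7 picked index 6: u0 ∈ [-16/171, 2/171)
j=8 picked index 8: u0 ∈ [-17/171, 1/9)
intersection: [1/114, 2/171)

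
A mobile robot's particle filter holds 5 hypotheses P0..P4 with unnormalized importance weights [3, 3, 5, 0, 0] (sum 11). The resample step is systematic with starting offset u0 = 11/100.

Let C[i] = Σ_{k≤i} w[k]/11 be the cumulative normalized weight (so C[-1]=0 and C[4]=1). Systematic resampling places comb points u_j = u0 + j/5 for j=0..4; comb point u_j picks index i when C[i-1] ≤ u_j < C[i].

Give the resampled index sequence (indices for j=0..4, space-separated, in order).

C = [3/11, 6/11, 1, 1, 1]
j=0: u_0=11/100 ∈ [0, 3/11) → index 0
j=1: u_1=31/100 ∈ [3/11, 6/11) → index 1
j=2: u_2=51/100 ∈ [3/11, 6/11) → index 1
j=3: u_3=71/100 ∈ [6/11, 1) → index 2
j=4: u_4=91/100 ∈ [6/11, 1) → index 2

0 1 1 2 2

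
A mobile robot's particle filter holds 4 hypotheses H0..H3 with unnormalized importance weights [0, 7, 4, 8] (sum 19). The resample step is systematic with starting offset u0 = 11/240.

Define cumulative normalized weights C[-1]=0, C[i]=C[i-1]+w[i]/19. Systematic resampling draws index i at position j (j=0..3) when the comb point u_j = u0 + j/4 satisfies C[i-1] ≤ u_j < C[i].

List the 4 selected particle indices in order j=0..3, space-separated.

C = [0, 7/19, 11/19, 1]
j=0: u_0=11/240 ∈ [0, 7/19) → index 1
j=1: u_1=71/240 ∈ [0, 7/19) → index 1
j=2: u_2=131/240 ∈ [7/19, 11/19) → index 2
j=3: u_3=191/240 ∈ [11/19, 1) → index 3

1 1 2 3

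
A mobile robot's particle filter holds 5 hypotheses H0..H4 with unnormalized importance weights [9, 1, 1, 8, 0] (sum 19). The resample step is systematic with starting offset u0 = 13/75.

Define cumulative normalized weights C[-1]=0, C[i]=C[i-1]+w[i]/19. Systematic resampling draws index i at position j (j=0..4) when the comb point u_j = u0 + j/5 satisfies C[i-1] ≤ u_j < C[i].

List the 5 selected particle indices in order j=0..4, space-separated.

0 0 2 3 3

C = [9/19, 10/19, 11/19, 1, 1]
j=0: u_0=13/75 ∈ [0, 9/19) → index 0
j=1: u_1=28/75 ∈ [0, 9/19) → index 0
j=2: u_2=43/75 ∈ [10/19, 11/19) → index 2
j=3: u_3=58/75 ∈ [11/19, 1) → index 3
j=4: u_4=73/75 ∈ [11/19, 1) → index 3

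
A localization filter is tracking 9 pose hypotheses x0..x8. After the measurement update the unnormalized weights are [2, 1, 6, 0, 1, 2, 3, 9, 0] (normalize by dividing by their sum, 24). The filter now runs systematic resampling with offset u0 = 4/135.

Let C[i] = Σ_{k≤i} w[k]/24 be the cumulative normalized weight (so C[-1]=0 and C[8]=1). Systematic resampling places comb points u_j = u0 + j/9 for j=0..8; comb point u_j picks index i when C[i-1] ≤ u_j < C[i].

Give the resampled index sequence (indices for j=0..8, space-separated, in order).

0 2 2 2 5 6 7 7 7

C = [1/12, 1/8, 3/8, 3/8, 5/12, 1/2, 5/8, 1, 1]
j=0: u_0=4/135 ∈ [0, 1/12) → index 0
j=1: u_1=19/135 ∈ [1/8, 3/8) → index 2
j=2: u_2=34/135 ∈ [1/8, 3/8) → index 2
j=3: u_3=49/135 ∈ [1/8, 3/8) → index 2
j=4: u_4=64/135 ∈ [5/12, 1/2) → index 5
j=5: u_5=79/135 ∈ [1/2, 5/8) → index 6
j=6: u_6=94/135 ∈ [5/8, 1) → index 7
j=7: u_7=109/135 ∈ [5/8, 1) → index 7
j=8: u_8=124/135 ∈ [5/8, 1) → index 7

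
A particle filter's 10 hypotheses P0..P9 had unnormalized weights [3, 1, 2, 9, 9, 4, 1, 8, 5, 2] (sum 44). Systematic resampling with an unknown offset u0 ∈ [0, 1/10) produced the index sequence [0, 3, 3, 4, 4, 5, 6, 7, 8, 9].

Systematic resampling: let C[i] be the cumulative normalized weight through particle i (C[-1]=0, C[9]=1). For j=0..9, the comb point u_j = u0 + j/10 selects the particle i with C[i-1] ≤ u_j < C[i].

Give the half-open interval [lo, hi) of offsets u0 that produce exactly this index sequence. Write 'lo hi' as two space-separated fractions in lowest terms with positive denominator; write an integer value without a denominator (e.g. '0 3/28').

3/55 13/220

C = [3/44, 1/11, 3/22, 15/44, 6/11, 7/11, 29/44, 37/44, 21/22, 1]
j=0 picked index 0: u0 ∈ [0, 3/44)
j=1 picked index 3: u0 ∈ [2/55, 53/220)
j=2 picked index 3: u0 ∈ [-7/110, 31/220)
j=3 picked index 4: u0 ∈ [9/220, 27/110)
j=4 picked index 4: u0 ∈ [-13/220, 8/55)
j=5 picked index 5: u0 ∈ [1/22, 3/22)
j=6 picked index 6: u0 ∈ [2/55, 13/220)
j=7 picked index 7: u0 ∈ [-9/220, 31/220)
j=8 picked index 8: u0 ∈ [9/220, 17/110)
j=9 picked index 9: u0 ∈ [3/55, 1/10)
intersection: [3/55, 13/220)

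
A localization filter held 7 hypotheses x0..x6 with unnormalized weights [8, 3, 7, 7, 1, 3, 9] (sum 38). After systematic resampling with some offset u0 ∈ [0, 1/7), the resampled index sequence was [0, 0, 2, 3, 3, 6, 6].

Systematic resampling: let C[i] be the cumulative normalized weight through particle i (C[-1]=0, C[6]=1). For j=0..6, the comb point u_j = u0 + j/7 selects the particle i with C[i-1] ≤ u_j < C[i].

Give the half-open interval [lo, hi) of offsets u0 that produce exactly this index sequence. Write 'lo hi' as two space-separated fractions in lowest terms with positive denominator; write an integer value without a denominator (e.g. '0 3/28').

C = [4/19, 11/38, 9/19, 25/38, 13/19, 29/38, 1]
j=0 picked index 0: u0 ∈ [0, 4/19)
j=1 picked index 0: u0 ∈ [-1/7, 9/133)
j=2 picked index 2: u0 ∈ [1/266, 25/133)
j=3 picked index 3: u0 ∈ [6/133, 61/266)
j=4 picked index 3: u0 ∈ [-13/133, 23/266)
j=5 picked index 6: u0 ∈ [13/266, 2/7)
j=6 picked index 6: u0 ∈ [-25/266, 1/7)
intersection: [13/266, 9/133)

13/266 9/133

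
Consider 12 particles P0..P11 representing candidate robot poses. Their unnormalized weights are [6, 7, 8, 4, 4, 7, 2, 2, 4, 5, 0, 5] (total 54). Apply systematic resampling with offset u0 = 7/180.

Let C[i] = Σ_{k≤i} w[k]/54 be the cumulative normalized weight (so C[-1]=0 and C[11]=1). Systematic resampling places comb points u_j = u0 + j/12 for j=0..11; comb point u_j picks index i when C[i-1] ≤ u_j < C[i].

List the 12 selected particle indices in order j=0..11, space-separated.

C = [1/9, 13/54, 7/18, 25/54, 29/54, 2/3, 19/27, 20/27, 22/27, 49/54, 49/54, 1]
j=0: u_0=7/180 ∈ [0, 1/9) → index 0
j=1: u_1=11/90 ∈ [1/9, 13/54) → index 1
j=2: u_2=37/180 ∈ [1/9, 13/54) → index 1
j=3: u_3=13/45 ∈ [13/54, 7/18) → index 2
j=4: u_4=67/180 ∈ [13/54, 7/18) → index 2
j=5: u_5=41/90 ∈ [7/18, 25/54) → index 3
j=6: u_6=97/180 ∈ [29/54, 2/3) → index 5
j=7: u_7=28/45 ∈ [29/54, 2/3) → index 5
j=8: u_8=127/180 ∈ [19/27, 20/27) → index 7
j=9: u_9=71/90 ∈ [20/27, 22/27) → index 8
j=10: u_10=157/180 ∈ [22/27, 49/54) → index 9
j=11: u_11=43/45 ∈ [49/54, 1) → index 11

0 1 1 2 2 3 5 5 7 8 9 11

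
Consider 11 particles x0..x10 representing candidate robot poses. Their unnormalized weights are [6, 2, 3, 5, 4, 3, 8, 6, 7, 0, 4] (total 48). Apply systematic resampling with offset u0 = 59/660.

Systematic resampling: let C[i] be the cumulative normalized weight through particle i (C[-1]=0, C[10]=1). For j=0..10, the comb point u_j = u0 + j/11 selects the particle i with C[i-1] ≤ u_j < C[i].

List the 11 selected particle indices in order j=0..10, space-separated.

0 2 3 4 5 6 6 7 8 8 10

C = [1/8, 1/6, 11/48, 1/3, 5/12, 23/48, 31/48, 37/48, 11/12, 11/12, 1]
j=0: u_0=59/660 ∈ [0, 1/8) → index 0
j=1: u_1=119/660 ∈ [1/6, 11/48) → index 2
j=2: u_2=179/660 ∈ [11/48, 1/3) → index 3
j=3: u_3=239/660 ∈ [1/3, 5/12) → index 4
j=4: u_4=299/660 ∈ [5/12, 23/48) → index 5
j=5: u_5=359/660 ∈ [23/48, 31/48) → index 6
j=6: u_6=419/660 ∈ [23/48, 31/48) → index 6
j=7: u_7=479/660 ∈ [31/48, 37/48) → index 7
j=8: u_8=49/60 ∈ [37/48, 11/12) → index 8
j=9: u_9=599/660 ∈ [37/48, 11/12) → index 8
j=10: u_10=659/660 ∈ [11/12, 1) → index 10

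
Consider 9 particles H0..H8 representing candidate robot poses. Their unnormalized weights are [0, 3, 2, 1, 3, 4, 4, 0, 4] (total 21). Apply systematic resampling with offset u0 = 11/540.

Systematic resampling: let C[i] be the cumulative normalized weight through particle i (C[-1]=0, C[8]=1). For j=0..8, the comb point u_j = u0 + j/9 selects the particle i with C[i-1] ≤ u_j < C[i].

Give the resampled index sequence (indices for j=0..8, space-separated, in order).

C = [0, 1/7, 5/21, 2/7, 3/7, 13/21, 17/21, 17/21, 1]
j=0: u_0=11/540 ∈ [0, 1/7) → index 1
j=1: u_1=71/540 ∈ [0, 1/7) → index 1
j=2: u_2=131/540 ∈ [5/21, 2/7) → index 3
j=3: u_3=191/540 ∈ [2/7, 3/7) → index 4
j=4: u_4=251/540 ∈ [3/7, 13/21) → index 5
j=5: u_5=311/540 ∈ [3/7, 13/21) → index 5
j=6: u_6=371/540 ∈ [13/21, 17/21) → index 6
j=7: u_7=431/540 ∈ [13/21, 17/21) → index 6
j=8: u_8=491/540 ∈ [17/21, 1) → index 8

1 1 3 4 5 5 6 6 8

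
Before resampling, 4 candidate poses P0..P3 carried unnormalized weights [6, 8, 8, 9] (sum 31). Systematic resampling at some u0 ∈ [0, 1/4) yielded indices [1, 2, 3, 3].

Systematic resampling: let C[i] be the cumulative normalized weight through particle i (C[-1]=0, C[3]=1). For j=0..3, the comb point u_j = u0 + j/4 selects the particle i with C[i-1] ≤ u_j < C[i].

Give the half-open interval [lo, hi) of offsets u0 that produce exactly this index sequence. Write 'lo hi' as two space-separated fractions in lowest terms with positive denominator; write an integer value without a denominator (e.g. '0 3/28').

13/62 1/4

C = [6/31, 14/31, 22/31, 1]
j=0 picked index 1: u0 ∈ [6/31, 14/31)
j=1 picked index 2: u0 ∈ [25/124, 57/124)
j=2 picked index 3: u0 ∈ [13/62, 1/2)
j=3 picked index 3: u0 ∈ [-5/124, 1/4)
intersection: [13/62, 1/4)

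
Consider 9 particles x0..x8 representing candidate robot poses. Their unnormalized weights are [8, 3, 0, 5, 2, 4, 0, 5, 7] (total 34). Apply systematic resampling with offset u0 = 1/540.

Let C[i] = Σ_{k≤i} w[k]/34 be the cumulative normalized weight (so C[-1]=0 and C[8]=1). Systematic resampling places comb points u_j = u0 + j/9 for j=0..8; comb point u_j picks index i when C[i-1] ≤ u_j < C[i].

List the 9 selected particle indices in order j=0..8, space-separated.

C = [4/17, 11/34, 11/34, 8/17, 9/17, 11/17, 11/17, 27/34, 1]
j=0: u_0=1/540 ∈ [0, 4/17) → index 0
j=1: u_1=61/540 ∈ [0, 4/17) → index 0
j=2: u_2=121/540 ∈ [0, 4/17) → index 0
j=3: u_3=181/540 ∈ [11/34, 8/17) → index 3
j=4: u_4=241/540 ∈ [11/34, 8/17) → index 3
j=5: u_5=301/540 ∈ [9/17, 11/17) → index 5
j=6: u_6=361/540 ∈ [11/17, 27/34) → index 7
j=7: u_7=421/540 ∈ [11/17, 27/34) → index 7
j=8: u_8=481/540 ∈ [27/34, 1) → index 8

0 0 0 3 3 5 7 7 8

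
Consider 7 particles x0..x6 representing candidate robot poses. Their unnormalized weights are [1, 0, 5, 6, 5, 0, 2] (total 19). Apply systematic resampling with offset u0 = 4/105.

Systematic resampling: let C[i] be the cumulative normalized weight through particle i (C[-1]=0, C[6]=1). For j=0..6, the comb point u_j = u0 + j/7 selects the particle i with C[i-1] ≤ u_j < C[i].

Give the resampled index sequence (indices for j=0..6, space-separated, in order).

0 2 3 3 3 4 6

C = [1/19, 1/19, 6/19, 12/19, 17/19, 17/19, 1]
j=0: u_0=4/105 ∈ [0, 1/19) → index 0
j=1: u_1=19/105 ∈ [1/19, 6/19) → index 2
j=2: u_2=34/105 ∈ [6/19, 12/19) → index 3
j=3: u_3=7/15 ∈ [6/19, 12/19) → index 3
j=4: u_4=64/105 ∈ [6/19, 12/19) → index 3
j=5: u_5=79/105 ∈ [12/19, 17/19) → index 4
j=6: u_6=94/105 ∈ [17/19, 1) → index 6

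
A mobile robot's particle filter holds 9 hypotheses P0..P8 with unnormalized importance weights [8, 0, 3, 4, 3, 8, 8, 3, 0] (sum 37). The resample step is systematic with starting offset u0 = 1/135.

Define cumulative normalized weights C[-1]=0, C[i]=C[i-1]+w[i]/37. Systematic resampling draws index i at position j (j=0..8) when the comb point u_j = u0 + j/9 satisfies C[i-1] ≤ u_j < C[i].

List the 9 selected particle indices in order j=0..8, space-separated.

0 0 2 3 4 5 5 6 6

C = [8/37, 8/37, 11/37, 15/37, 18/37, 26/37, 34/37, 1, 1]
j=0: u_0=1/135 ∈ [0, 8/37) → index 0
j=1: u_1=16/135 ∈ [0, 8/37) → index 0
j=2: u_2=31/135 ∈ [8/37, 11/37) → index 2
j=3: u_3=46/135 ∈ [11/37, 15/37) → index 3
j=4: u_4=61/135 ∈ [15/37, 18/37) → index 4
j=5: u_5=76/135 ∈ [18/37, 26/37) → index 5
j=6: u_6=91/135 ∈ [18/37, 26/37) → index 5
j=7: u_7=106/135 ∈ [26/37, 34/37) → index 6
j=8: u_8=121/135 ∈ [26/37, 34/37) → index 6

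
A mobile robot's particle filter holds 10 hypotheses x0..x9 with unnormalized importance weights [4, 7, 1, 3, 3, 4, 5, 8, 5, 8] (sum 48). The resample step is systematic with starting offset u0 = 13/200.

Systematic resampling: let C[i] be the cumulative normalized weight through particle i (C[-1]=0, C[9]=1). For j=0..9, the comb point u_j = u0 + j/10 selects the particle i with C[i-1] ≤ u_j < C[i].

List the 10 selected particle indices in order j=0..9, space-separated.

0 1 3 4 6 7 7 8 9 9

C = [1/12, 11/48, 1/4, 5/16, 3/8, 11/24, 9/16, 35/48, 5/6, 1]
j=0: u_0=13/200 ∈ [0, 1/12) → index 0
j=1: u_1=33/200 ∈ [1/12, 11/48) → index 1
j=2: u_2=53/200 ∈ [1/4, 5/16) → index 3
j=3: u_3=73/200 ∈ [5/16, 3/8) → index 4
j=4: u_4=93/200 ∈ [11/24, 9/16) → index 6
j=5: u_5=113/200 ∈ [9/16, 35/48) → index 7
j=6: u_6=133/200 ∈ [9/16, 35/48) → index 7
j=7: u_7=153/200 ∈ [35/48, 5/6) → index 8
j=8: u_8=173/200 ∈ [5/6, 1) → index 9
j=9: u_9=193/200 ∈ [5/6, 1) → index 9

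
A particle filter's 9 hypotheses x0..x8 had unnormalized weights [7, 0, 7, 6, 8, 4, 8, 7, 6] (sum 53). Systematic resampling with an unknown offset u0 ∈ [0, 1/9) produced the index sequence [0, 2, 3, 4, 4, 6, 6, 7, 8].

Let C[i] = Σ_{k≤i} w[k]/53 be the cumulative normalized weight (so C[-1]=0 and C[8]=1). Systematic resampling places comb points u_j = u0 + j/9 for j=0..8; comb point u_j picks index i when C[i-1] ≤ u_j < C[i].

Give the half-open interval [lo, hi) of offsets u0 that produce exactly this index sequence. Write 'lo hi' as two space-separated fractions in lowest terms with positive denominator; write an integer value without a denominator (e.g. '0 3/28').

C = [7/53, 7/53, 14/53, 20/53, 28/53, 32/53, 40/53, 47/53, 1]
j=0 picked index 0: u0 ∈ [0, 7/53)
j=1 picked index 2: u0 ∈ [10/477, 73/477)
j=2 picked index 3: u0 ∈ [20/477, 74/477)
j=3 picked index 4: u0 ∈ [7/159, 31/159)
j=4 picked index 4: u0 ∈ [-32/477, 40/477)
j=5 picked index 6: u0 ∈ [23/477, 95/477)
j=6 picked index 6: u0 ∈ [-10/159, 14/159)
j=7 picked index 7: u0 ∈ [-11/477, 52/477)
j=8 picked index 8: u0 ∈ [-1/477, 1/9)
intersection: [23/477, 40/477)

23/477 40/477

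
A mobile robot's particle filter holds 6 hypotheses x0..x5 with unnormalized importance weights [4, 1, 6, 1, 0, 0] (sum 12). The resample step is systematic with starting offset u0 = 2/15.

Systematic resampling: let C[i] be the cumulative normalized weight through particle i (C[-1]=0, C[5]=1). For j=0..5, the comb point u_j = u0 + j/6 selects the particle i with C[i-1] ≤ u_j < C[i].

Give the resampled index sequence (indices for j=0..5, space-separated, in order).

C = [1/3, 5/12, 11/12, 1, 1, 1]
j=0: u_0=2/15 ∈ [0, 1/3) → index 0
j=1: u_1=3/10 ∈ [0, 1/3) → index 0
j=2: u_2=7/15 ∈ [5/12, 11/12) → index 2
j=3: u_3=19/30 ∈ [5/12, 11/12) → index 2
j=4: u_4=4/5 ∈ [5/12, 11/12) → index 2
j=5: u_5=29/30 ∈ [11/12, 1) → index 3

0 0 2 2 2 3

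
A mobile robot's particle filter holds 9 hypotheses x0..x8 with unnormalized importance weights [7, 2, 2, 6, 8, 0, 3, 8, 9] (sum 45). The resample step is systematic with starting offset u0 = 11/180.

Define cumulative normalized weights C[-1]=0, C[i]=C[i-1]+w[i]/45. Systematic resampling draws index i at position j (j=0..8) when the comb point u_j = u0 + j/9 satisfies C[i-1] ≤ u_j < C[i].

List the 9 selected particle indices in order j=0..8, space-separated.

C = [7/45, 1/5, 11/45, 17/45, 5/9, 5/9, 28/45, 4/5, 1]
j=0: u_0=11/180 ∈ [0, 7/45) → index 0
j=1: u_1=31/180 ∈ [7/45, 1/5) → index 1
j=2: u_2=17/60 ∈ [11/45, 17/45) → index 3
j=3: u_3=71/180 ∈ [17/45, 5/9) → index 4
j=4: u_4=91/180 ∈ [17/45, 5/9) → index 4
j=5: u_5=37/60 ∈ [5/9, 28/45) → index 6
j=6: u_6=131/180 ∈ [28/45, 4/5) → index 7
j=7: u_7=151/180 ∈ [4/5, 1) → index 8
j=8: u_8=19/20 ∈ [4/5, 1) → index 8

0 1 3 4 4 6 7 8 8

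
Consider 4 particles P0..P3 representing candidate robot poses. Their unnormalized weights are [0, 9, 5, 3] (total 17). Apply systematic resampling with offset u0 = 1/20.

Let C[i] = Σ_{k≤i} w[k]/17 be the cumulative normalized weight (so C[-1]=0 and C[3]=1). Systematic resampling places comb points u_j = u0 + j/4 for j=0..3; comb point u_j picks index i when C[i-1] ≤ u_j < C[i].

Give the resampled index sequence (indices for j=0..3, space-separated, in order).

C = [0, 9/17, 14/17, 1]
j=0: u_0=1/20 ∈ [0, 9/17) → index 1
j=1: u_1=3/10 ∈ [0, 9/17) → index 1
j=2: u_2=11/20 ∈ [9/17, 14/17) → index 2
j=3: u_3=4/5 ∈ [9/17, 14/17) → index 2

1 1 2 2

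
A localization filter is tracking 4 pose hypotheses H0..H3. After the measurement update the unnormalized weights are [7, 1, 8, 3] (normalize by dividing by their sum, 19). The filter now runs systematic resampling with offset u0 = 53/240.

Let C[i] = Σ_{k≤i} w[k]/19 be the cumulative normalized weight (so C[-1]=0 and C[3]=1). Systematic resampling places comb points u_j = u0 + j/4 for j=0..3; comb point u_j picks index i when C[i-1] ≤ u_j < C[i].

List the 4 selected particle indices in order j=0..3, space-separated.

0 2 2 3

C = [7/19, 8/19, 16/19, 1]
j=0: u_0=53/240 ∈ [0, 7/19) → index 0
j=1: u_1=113/240 ∈ [8/19, 16/19) → index 2
j=2: u_2=173/240 ∈ [8/19, 16/19) → index 2
j=3: u_3=233/240 ∈ [16/19, 1) → index 3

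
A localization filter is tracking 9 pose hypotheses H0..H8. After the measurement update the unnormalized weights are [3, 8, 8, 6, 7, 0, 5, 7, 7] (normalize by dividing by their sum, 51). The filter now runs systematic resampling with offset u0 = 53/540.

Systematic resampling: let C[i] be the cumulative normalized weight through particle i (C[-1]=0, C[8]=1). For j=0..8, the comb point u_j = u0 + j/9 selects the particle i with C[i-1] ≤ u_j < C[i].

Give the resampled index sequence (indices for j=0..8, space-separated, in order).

1 1 2 3 4 6 7 8 8

C = [1/17, 11/51, 19/51, 25/51, 32/51, 32/51, 37/51, 44/51, 1]
j=0: u_0=53/540 ∈ [1/17, 11/51) → index 1
j=1: u_1=113/540 ∈ [1/17, 11/51) → index 1
j=2: u_2=173/540 ∈ [11/51, 19/51) → index 2
j=3: u_3=233/540 ∈ [19/51, 25/51) → index 3
j=4: u_4=293/540 ∈ [25/51, 32/51) → index 4
j=5: u_5=353/540 ∈ [32/51, 37/51) → index 6
j=6: u_6=413/540 ∈ [37/51, 44/51) → index 7
j=7: u_7=473/540 ∈ [44/51, 1) → index 8
j=8: u_8=533/540 ∈ [44/51, 1) → index 8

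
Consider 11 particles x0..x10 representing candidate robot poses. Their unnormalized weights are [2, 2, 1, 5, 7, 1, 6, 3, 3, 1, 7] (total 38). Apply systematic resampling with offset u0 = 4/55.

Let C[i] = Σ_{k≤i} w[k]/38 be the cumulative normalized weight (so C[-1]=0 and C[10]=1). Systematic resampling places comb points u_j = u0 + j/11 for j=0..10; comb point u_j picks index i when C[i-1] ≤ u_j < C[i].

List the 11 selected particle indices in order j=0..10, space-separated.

1 3 3 4 4 6 6 7 9 10 10

C = [1/19, 2/19, 5/38, 5/19, 17/38, 9/19, 12/19, 27/38, 15/19, 31/38, 1]
j=0: u_0=4/55 ∈ [1/19, 2/19) → index 1
j=1: u_1=9/55 ∈ [5/38, 5/19) → index 3
j=2: u_2=14/55 ∈ [5/38, 5/19) → index 3
j=3: u_3=19/55 ∈ [5/19, 17/38) → index 4
j=4: u_4=24/55 ∈ [5/19, 17/38) → index 4
j=5: u_5=29/55 ∈ [9/19, 12/19) → index 6
j=6: u_6=34/55 ∈ [9/19, 12/19) → index 6
j=7: u_7=39/55 ∈ [12/19, 27/38) → index 7
j=8: u_8=4/5 ∈ [15/19, 31/38) → index 9
j=9: u_9=49/55 ∈ [31/38, 1) → index 10
j=10: u_10=54/55 ∈ [31/38, 1) → index 10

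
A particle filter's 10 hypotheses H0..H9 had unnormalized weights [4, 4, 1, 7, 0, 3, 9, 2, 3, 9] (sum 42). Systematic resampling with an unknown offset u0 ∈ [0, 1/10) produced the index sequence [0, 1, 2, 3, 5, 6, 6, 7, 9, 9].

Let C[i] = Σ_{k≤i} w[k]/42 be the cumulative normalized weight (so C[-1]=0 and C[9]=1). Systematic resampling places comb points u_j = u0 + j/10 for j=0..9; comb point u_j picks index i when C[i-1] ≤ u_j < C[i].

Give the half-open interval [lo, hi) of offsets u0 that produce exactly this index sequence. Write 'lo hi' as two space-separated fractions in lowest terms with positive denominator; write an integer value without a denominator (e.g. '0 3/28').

C = [2/21, 4/21, 3/14, 8/21, 8/21, 19/42, 2/3, 5/7, 11/14, 1]
j=0 picked index 0: u0 ∈ [0, 2/21)
j=1 picked index 1: u0 ∈ [-1/210, 19/210)
j=2 picked index 2: u0 ∈ [-1/105, 1/70)
j=3 picked index 3: u0 ∈ [-3/35, 17/210)
j=4 picked index 5: u0 ∈ [-2/105, 11/210)
j=5 picked index 6: u0 ∈ [-1/21, 1/6)
j=6 picked index 6: u0 ∈ [-31/210, 1/15)
j=7 picked index 7: u0 ∈ [-1/30, 1/70)
j=8 picked index 9: u0 ∈ [-1/70, 1/5)
j=9 picked index 9: u0 ∈ [-4/35, 1/10)
intersection: [0, 1/70)

0 1/70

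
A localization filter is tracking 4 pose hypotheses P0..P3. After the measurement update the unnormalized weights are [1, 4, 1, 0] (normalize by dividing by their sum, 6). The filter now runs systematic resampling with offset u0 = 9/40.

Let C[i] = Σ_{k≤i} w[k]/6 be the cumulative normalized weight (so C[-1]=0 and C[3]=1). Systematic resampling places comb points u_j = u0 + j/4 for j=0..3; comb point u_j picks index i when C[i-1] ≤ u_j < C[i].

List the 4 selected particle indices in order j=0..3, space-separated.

1 1 1 2

C = [1/6, 5/6, 1, 1]
j=0: u_0=9/40 ∈ [1/6, 5/6) → index 1
j=1: u_1=19/40 ∈ [1/6, 5/6) → index 1
j=2: u_2=29/40 ∈ [1/6, 5/6) → index 1
j=3: u_3=39/40 ∈ [5/6, 1) → index 2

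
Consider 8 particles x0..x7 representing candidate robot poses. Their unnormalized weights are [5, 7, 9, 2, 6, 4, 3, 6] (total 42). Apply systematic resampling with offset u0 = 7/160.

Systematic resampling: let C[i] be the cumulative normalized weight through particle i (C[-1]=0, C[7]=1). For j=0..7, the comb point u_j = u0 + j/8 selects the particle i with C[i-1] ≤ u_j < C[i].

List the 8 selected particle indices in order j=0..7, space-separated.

0 1 2 2 3 4 6 7

C = [5/42, 2/7, 1/2, 23/42, 29/42, 11/14, 6/7, 1]
j=0: u_0=7/160 ∈ [0, 5/42) → index 0
j=1: u_1=27/160 ∈ [5/42, 2/7) → index 1
j=2: u_2=47/160 ∈ [2/7, 1/2) → index 2
j=3: u_3=67/160 ∈ [2/7, 1/2) → index 2
j=4: u_4=87/160 ∈ [1/2, 23/42) → index 3
j=5: u_5=107/160 ∈ [23/42, 29/42) → index 4
j=6: u_6=127/160 ∈ [11/14, 6/7) → index 6
j=7: u_7=147/160 ∈ [6/7, 1) → index 7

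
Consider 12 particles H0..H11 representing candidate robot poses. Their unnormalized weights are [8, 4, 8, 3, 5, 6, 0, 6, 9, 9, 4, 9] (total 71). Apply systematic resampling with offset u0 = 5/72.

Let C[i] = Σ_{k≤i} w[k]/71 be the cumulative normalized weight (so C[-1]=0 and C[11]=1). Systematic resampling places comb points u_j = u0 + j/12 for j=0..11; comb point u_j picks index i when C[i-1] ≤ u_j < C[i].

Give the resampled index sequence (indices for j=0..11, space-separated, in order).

0 1 2 3 5 7 8 8 9 10 11 11

C = [8/71, 12/71, 20/71, 23/71, 28/71, 34/71, 34/71, 40/71, 49/71, 58/71, 62/71, 1]
j=0: u_0=5/72 ∈ [0, 8/71) → index 0
j=1: u_1=11/72 ∈ [8/71, 12/71) → index 1
j=2: u_2=17/72 ∈ [12/71, 20/71) → index 2
j=3: u_3=23/72 ∈ [20/71, 23/71) → index 3
j=4: u_4=29/72 ∈ [28/71, 34/71) → index 5
j=5: u_5=35/72 ∈ [34/71, 40/71) → index 7
j=6: u_6=41/72 ∈ [40/71, 49/71) → index 8
j=7: u_7=47/72 ∈ [40/71, 49/71) → index 8
j=8: u_8=53/72 ∈ [49/71, 58/71) → index 9
j=9: u_9=59/72 ∈ [58/71, 62/71) → index 10
j=10: u_10=65/72 ∈ [62/71, 1) → index 11
j=11: u_11=71/72 ∈ [62/71, 1) → index 11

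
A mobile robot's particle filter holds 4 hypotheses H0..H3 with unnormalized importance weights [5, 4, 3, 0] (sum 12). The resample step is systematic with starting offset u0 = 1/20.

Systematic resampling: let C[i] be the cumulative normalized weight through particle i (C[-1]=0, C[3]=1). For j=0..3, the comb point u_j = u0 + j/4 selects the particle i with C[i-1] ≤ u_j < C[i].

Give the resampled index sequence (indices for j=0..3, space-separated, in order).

C = [5/12, 3/4, 1, 1]
j=0: u_0=1/20 ∈ [0, 5/12) → index 0
j=1: u_1=3/10 ∈ [0, 5/12) → index 0
j=2: u_2=11/20 ∈ [5/12, 3/4) → index 1
j=3: u_3=4/5 ∈ [3/4, 1) → index 2

0 0 1 2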